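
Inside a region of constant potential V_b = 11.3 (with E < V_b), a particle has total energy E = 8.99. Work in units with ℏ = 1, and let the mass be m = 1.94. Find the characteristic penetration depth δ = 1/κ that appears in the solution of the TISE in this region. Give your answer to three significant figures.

δ = 0.334

Since E < V_b the TISE in this region is ψ'' = κ²ψ with κ = √(2m(V_b − E))/ℏ.
κ = √(2 × 1.94 × 2.31) = 2.994. The penetration depth is δ = 1/κ = 0.334.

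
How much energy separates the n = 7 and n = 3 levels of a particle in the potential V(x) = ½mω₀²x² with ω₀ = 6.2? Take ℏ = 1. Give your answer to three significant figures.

ΔE = 24.8

E_n = ℏω₀(n + ½), so ΔE = (7 − 3) ℏω₀ = 4 × 6.2 = 24.80.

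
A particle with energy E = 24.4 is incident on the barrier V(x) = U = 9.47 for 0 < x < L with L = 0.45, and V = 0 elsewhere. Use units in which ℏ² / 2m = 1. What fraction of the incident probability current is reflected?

E > U: inside the barrier k₂ = √(2m(E − U))/ℏ = 3.864, k₂L = 1.739.
Matching at both interfaces gives T⁻¹ = 1 + U² sin²(k₂L) / [4E(E − U)] = 1.060, hence T = 0.944.
R = 1 − T = 0.0564.

R = 0.0564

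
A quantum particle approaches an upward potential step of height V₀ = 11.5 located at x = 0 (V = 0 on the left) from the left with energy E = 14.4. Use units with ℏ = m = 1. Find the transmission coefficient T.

T = 0.855

The wavenumbers are k₁ = √(2mE)/ℏ = 5.367 on the left and k₂ = √(2m(E − V₀))/ℏ = 2.408 on the right.
Matching ψ and ψ′ at x = 0 gives r = (k₁ − k₂)/(k₁ + k₂), so R = r² = 0.1448 and T = 1 − R = 0.8552.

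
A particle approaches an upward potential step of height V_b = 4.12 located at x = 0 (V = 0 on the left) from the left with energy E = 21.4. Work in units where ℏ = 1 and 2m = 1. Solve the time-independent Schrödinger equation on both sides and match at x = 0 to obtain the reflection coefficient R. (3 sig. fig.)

On each side the TISE gives plane waves with k = √(2m(E − V))/ℏ: k₁ = √(2·½·21.4) = 4.626, k₂ = √(2·½·17.28) = 4.157.
Continuity of ψ and ψ′ at the step yields the reflection amplitude r = (k₁ − k₂)/(k₁ + k₂) = 0.05341; thus R = |r|² = 0.002853, T = 0.9971.

R = 0.00285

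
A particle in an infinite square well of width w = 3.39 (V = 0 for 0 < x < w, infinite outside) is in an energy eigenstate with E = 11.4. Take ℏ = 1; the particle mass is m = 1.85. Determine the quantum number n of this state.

For an infinite well E_n = n²π²ℏ²/(2mw²), so n = (w/πℏ)√(2mE).
n = (3.39/π) × √(2 × 1.85 × 11.4) = 7.008 → n = 7.

n = 7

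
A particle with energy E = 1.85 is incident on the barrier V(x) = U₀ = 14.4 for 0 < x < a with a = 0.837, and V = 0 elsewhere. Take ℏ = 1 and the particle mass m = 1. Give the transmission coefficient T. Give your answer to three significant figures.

T = 0.000408

Since E < U₀ the interior solution is evanescent with decay constant κ = √(2m(U₀ − E))/ℏ = 5.010.
κa = 4.193, sinh(κa) = 33.12.
The exact tunnelling result is T⁻¹ = 1 + U₀² sinh²(κa) / [4E(U₀ − E)] = 2449, so T = 0.000408.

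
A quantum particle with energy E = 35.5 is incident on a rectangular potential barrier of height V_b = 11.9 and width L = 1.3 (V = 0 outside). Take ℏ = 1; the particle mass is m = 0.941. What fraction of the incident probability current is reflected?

R = 0.0197

Above the barrier the interior wavenumber is k₂ = √(2m(E − V_b))/ℏ = 6.664, giving phase k₂L = 8.664.
T = [1 + V_b² sin²(k₂L) / (4E(E − V_b))]⁻¹ = 1/1.020 = 0.980.
R = 1 − T = 0.0197.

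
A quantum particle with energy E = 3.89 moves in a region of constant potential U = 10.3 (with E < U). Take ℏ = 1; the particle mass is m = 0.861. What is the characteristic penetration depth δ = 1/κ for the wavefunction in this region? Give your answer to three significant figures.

Since E < U the TISE in this region is ψ'' = κ²ψ with κ = √(2m(U − E))/ℏ.
κ = √(2 × 0.861 × 6.41) = 3.322. The penetration depth is δ = 1/κ = 0.301.

δ = 0.301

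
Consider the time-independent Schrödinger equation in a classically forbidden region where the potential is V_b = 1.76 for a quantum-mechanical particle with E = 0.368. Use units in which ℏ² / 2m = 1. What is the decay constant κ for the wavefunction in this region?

κ = 1.18

Since E < V_b the TISE in this region is ψ'' = κ²ψ with κ = √(2m(V_b − E))/ℏ.
κ = √(2 × 0.5 × 1.392) = 1.180.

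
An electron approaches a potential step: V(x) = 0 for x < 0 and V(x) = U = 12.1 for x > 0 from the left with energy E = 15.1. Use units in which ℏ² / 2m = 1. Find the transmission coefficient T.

T = 0.853

On each side the TISE gives plane waves with k = √(2m(E − V))/ℏ: k₁ = √(2·½·15.1) = 3.886, k₂ = √(2·½·3) = 1.732.
Matching ψ and ψ′ at x = 0 gives r = (k₁ − k₂)/(k₁ + k₂), so R = r² = 0.1470 and T = 1 − R = 0.8530.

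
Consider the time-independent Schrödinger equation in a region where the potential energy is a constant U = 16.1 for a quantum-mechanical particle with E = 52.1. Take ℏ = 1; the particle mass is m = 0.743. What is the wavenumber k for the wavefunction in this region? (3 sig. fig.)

k = 7.31

With E > U the solution is oscillatory, ψ ∝ e^{±ikx} with k = √(2m(E − U))/ℏ.
k = √(2 × 0.743 × 36) = 7.314.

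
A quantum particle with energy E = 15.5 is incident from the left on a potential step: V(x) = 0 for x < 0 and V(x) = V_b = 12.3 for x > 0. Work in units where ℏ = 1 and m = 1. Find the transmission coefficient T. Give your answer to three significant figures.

T = 0.859

The wavenumbers are k₁ = √(2mE)/ℏ = 5.568 on the left and k₂ = √(2m(E − V_b))/ℏ = 2.530 on the right.
Matching ψ and ψ′ at x = 0 gives r = (k₁ − k₂)/(k₁ + k₂), so R = r² = 0.1407 and T = 1 − R = 0.8593.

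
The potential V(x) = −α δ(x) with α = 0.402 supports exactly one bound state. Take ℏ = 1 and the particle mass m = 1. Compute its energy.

E = -0.0808

For x ≠ 0 the bound state is ψ ∝ e^{−κ|x|}; integrating the TISE across the delta gives the cusp condition 2κ = 2mα/ℏ², so κ = 0.4020.
Then E = −ℏ²κ²/(2m) = −mα²/(2ℏ²) = -0.08080.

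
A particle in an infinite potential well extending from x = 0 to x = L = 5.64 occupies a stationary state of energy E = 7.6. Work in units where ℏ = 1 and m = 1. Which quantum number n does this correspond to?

n = 7

From E_n = n²π²ℏ²/(2mL²) invert to n = √(2mL²E)/(πℏ).
n = (5.64/π) × √(2 × 1 × 7.6) = 6.999 → n = 7.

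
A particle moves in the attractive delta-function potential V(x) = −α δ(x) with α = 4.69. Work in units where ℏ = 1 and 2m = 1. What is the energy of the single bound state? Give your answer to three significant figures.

The bound state is ψ(x) = √κ e^{−κ|x|}. The derivative jump ψ'(0⁺) − ψ'(0⁻) = −(2mα/ℏ²)ψ(0) fixes κ = mα/ℏ² = 2.345.
Then E = −ℏ²κ²/(2m) = −mα²/(2ℏ²) = -5.499.

E = -5.50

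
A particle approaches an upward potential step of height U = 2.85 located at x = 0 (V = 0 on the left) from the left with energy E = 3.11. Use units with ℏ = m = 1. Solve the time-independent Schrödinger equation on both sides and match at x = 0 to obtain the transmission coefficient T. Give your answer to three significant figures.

The wavenumbers are k₁ = √(2mE)/ℏ = 2.494 on the left and k₂ = √(2m(E − U))/ℏ = 0.7211 on the right.
Matching ψ and ψ′ at x = 0 gives r = (k₁ − k₂)/(k₁ + k₂), so R = r² = 0.3041 and T = 1 − R = 0.6959.

T = 0.696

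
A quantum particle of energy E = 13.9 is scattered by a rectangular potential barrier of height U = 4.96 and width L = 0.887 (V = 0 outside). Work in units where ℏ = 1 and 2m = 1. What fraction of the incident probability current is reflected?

Above the barrier the interior wavenumber is k₂ = √(2m(E − U))/ℏ = 2.990, giving phase k₂L = 2.652.
Matching at both interfaces gives T⁻¹ = 1 + U² sin²(k₂L) / [4E(E − U)] = 1.011, hence T = 0.989.
R = 1 − T = 0.0108.

R = 0.0108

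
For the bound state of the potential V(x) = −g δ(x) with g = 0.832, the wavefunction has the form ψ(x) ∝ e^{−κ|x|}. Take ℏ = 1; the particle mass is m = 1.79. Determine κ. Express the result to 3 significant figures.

κ = 1.49

Integrating the TISE across x = 0 gives the cusp condition ψ'(0⁺) − ψ'(0⁻) = −(2mg/ℏ²)ψ(0).
With ψ ∝ e^{−κ|x|} this yields −2κ = −2mg/ℏ², so κ = mg/ℏ² = 1.489.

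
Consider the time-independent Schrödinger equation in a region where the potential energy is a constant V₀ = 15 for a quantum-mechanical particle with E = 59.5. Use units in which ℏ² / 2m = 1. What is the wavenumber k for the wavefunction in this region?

With E > V₀ the solution is oscillatory, ψ ∝ e^{±ikx} with k = √(2m(E − V₀))/ℏ.
k = √(2 × 0.5 × 44.5) = 6.671.

k = 6.67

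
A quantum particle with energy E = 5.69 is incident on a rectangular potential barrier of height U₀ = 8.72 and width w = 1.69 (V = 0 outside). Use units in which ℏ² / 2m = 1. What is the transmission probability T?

E < U₀: inside the barrier ψ ∝ e^{±κx} with κ = √(2m(U₀ − E))/ℏ = 1.741.
κw = 2.942, sinh(κw) = 9.448.
Matching ψ, ψ′ at both faces gives T = [1 + U₀² sinh²(κw) / (4E(U₀ − E))]⁻¹ = 1/99.43 = 0.0101.

T = 0.0101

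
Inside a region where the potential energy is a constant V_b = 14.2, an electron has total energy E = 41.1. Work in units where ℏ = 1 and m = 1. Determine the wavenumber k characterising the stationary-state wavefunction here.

k = 7.33

With E > V_b the solution is oscillatory, ψ ∝ e^{±ikx} with k = √(2m(E − V_b))/ℏ.
k = √(2 × 1 × 26.9) = 7.335.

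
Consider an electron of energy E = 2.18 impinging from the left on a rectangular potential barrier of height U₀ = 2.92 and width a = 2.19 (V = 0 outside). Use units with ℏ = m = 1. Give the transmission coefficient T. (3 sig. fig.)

E < U₀: inside the barrier ψ ∝ e^{±κx} with κ = √(2m(U₀ − E))/ℏ = 1.217.
κa = 2.664, sinh(κa) = 7.144.
Matching ψ, ψ′ at both faces gives T = [1 + U₀² sinh²(κa) / (4E(U₀ − E))]⁻¹ = 1/68.43 = 0.0146.

T = 0.0146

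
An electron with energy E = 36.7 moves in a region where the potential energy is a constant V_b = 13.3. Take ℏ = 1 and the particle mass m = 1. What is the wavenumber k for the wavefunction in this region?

k = 6.84

With E > V_b the solution is oscillatory, ψ ∝ e^{±ikx} with k = √(2m(E − V_b))/ℏ.
k = √(2 × 1 × 23.4) = 6.841.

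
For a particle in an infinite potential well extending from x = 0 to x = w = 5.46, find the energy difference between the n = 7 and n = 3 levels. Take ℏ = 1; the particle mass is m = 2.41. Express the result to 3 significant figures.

ΔE = 2.75

E_n = n²π²ℏ²/(2mw²), so ΔE = (7² − 3²) π²ℏ²/(2mw²).
ΔE = 40 × π² / (2 × 2.41 × 5.46²) = 2.747.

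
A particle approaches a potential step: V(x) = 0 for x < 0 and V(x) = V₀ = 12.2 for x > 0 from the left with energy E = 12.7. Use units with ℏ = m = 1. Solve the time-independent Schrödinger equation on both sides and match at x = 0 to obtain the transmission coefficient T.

The wavenumbers are k₁ = √(2mE)/ℏ = 5.040 on the left and k₂ = √(2m(E − V₀))/ℏ = 1.000 on the right.
Matching ψ and ψ′ at x = 0 gives r = (k₁ − k₂)/(k₁ + k₂), so R = r² = 0.4474 and T = 1 − R = 0.5526.

T = 0.553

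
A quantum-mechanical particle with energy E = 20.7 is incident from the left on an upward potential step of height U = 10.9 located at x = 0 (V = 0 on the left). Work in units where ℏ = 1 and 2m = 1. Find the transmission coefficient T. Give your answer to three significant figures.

T = 0.966

On each side the TISE gives plane waves with k = √(2m(E − V))/ℏ: k₁ = √(2·½·20.7) = 4.550, k₂ = √(2·½·9.8) = 3.130.
Continuity of ψ and ψ′ at the step yields the reflection amplitude r = (k₁ − k₂)/(k₁ + k₂) = 0.1848; thus R = |r|² = 0.03415, T = 0.9659.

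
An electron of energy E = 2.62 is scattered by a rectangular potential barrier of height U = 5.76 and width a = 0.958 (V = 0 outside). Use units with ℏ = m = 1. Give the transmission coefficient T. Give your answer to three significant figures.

Since E < U the interior solution is evanescent with decay constant κ = √(2m(U − E))/ℏ = 2.506.
κa = 2.401, sinh(κa) = 5.470.
The exact tunnelling result is T⁻¹ = 1 + U² sinh²(κa) / [4E(U − E)] = 31.17, so T = 0.0321.

T = 0.0321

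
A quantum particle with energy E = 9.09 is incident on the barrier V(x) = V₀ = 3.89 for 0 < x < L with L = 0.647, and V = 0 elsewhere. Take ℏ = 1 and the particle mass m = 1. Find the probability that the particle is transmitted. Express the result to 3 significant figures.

T = 0.943

E > V₀: inside the barrier k₂ = √(2m(E − V₀))/ℏ = 3.225, k₂L = 2.087.
Matching at both interfaces gives T⁻¹ = 1 + V₀² sin²(k₂L) / [4E(E − V₀)] = 1.061, hence T = 0.943.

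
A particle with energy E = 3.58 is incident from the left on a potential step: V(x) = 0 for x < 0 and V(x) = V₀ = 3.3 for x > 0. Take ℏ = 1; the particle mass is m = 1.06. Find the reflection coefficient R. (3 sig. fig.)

The wavenumbers are k₁ = √(2mE)/ℏ = 2.755 on the left and k₂ = √(2m(E − V₀))/ℏ = 0.7705 on the right.
Continuity of ψ and ψ′ at the step yields the reflection amplitude r = (k₁ − k₂)/(k₁ + k₂) = 0.5629; thus R = |r|² = 0.3169, T = 0.6831.

R = 0.317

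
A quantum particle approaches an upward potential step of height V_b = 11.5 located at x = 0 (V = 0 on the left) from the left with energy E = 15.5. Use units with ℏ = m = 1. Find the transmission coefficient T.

T = 0.894

The wavenumbers are k₁ = √(2mE)/ℏ = 5.568 on the left and k₂ = √(2m(E − V_b))/ℏ = 2.828 on the right.
Matching ψ and ψ′ at x = 0 gives r = (k₁ − k₂)/(k₁ + k₂), so R = r² = 0.1064 and T = 1 − R = 0.8936.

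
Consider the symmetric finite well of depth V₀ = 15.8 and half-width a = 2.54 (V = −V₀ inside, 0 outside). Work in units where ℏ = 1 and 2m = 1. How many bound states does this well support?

The dimensionless depth is z₀ = a√(2mV₀)/ℏ = 2.54 × √(15.80) = 10.10.
The even/odd transcendental equations gain one root per π/2 in z₀, giving N = 1 + ⌊2z₀/π⌋ = 1 + ⌊6.428⌋ = 7.

N = 7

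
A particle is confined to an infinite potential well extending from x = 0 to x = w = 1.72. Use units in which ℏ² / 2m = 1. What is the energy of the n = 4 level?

E = 53.4

Requiring ψ(0) = ψ(w) = 0 quantises k = nπ/w, hence E_n = ℏ²k²/2m = n²π²ℏ²/(2mw²).
E_4 = 4² × π² / (2 × 0.5 × 1.72²) = 53.38.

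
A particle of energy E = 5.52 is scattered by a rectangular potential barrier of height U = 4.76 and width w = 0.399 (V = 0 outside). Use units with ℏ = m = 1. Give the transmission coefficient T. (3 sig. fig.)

T = 0.769

E > U: inside the barrier k₂ = √(2m(E − U))/ℏ = 1.233, k₂w = 0.4919.
Matching at both interfaces gives T⁻¹ = 1 + U² sin²(k₂w) / [4E(E − U)] = 1.301, hence T = 0.769.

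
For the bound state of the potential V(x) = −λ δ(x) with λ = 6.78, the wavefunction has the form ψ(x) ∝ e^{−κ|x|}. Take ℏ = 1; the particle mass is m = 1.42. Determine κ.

Integrate −(ℏ²/2m)ψ'' − λδ(x)ψ = Eψ from −ε to +ε: the ψ'' term gives ψ'(0⁺) − ψ'(0⁻) and the δ term gives −(2mλ/ℏ²)ψ(0).
With ψ ∝ e^{−κ|x|} this yields −2κ = −2mλ/ℏ², so κ = mλ/ℏ² = 9.628.

κ = 9.63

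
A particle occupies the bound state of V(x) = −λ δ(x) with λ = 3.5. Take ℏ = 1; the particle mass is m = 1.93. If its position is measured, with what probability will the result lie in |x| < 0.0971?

P = 0.731

The normalised bound state is ψ = √κ e^{−κ|x|} with κ = mλ/ℏ² = 6.755.
P(|x| < d) = ∫_{−d}^{d} κ e^{−2κ|x|} dx = 1 − e^{−2κd} = 1 − e^{−1.312} = 0.7307.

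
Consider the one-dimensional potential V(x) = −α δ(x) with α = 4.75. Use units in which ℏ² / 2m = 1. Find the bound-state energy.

The bound state is ψ(x) = √κ e^{−κ|x|}. The derivative jump ψ'(0⁺) − ψ'(0⁻) = −(2mα/ℏ²)ψ(0) fixes κ = mα/ℏ² = 2.375.
Then E = −ℏ²κ²/(2m) = −mα²/(2ℏ²) = -5.641.

E = -5.64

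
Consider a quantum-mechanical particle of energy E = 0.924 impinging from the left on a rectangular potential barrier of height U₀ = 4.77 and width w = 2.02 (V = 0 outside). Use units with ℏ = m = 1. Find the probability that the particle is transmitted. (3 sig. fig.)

E < U₀: inside the barrier ψ ∝ e^{±κx} with κ = √(2m(U₀ − E))/ℏ = 2.773.
κw = 5.602, sinh(κw) = 135.5.
The exact tunnelling result is T⁻¹ = 1 + U₀² sinh²(κw) / [4E(U₀ − E)] = 29400, so T = 0.0000340.

T = 0.0000340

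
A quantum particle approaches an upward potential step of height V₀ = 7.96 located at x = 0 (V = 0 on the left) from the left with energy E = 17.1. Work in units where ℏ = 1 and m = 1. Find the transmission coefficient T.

The wavenumbers are k₁ = √(2mE)/ℏ = 5.848 on the left and k₂ = √(2m(E − V₀))/ℏ = 4.276 on the right.
Matching ψ and ψ′ at x = 0 gives r = (k₁ − k₂)/(k₁ + k₂), so R = r² = 0.02413 and T = 1 − R = 0.9759.

T = 0.976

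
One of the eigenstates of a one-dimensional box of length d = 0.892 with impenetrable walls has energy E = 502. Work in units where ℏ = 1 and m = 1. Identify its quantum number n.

From E_n = n²π²ℏ²/(2md²) invert to n = √(2md²E)/(πℏ).
n = (0.892/π) × √(2 × 1 × 502) = 8.997 → n = 9.

n = 9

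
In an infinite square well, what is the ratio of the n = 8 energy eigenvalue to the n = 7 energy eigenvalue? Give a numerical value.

1.30612

E_n = n²π²ℏ²/(2mL²) so the ratio is n₂²/n₁² = 64/49 = 1.30612.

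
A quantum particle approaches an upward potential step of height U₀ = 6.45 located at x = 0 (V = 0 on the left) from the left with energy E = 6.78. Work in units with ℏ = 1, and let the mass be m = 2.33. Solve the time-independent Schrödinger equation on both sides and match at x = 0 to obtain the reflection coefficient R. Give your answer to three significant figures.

On each side the TISE gives plane waves with k = √(2m(E − V))/ℏ: k₁ = √(2·2.33·6.78) = 5.621, k₂ = √(2·2.33·0.33) = 1.240.
Continuity of ψ and ψ′ at the step yields the reflection amplitude r = (k₁ − k₂)/(k₁ + k₂) = 0.6385; thus R = |r|² = 0.4077, T = 0.5923.

R = 0.408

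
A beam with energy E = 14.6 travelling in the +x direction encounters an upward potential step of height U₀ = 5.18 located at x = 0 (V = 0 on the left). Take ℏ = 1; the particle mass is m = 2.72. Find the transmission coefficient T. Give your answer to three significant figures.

T = 0.988

On each side the TISE gives plane waves with k = √(2m(E − V))/ℏ: k₁ = √(2·2.72·14.6) = 8.912, k₂ = √(2·2.72·9.42) = 7.159.
Continuity of ψ and ψ′ at the step yields the reflection amplitude r = (k₁ − k₂)/(k₁ + k₂) = 0.1091; thus R = |r|² = 0.01191, T = 0.9881.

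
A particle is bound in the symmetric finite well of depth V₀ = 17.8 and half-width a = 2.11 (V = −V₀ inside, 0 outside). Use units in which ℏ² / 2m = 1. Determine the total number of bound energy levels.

The dimensionless depth is z₀ = a√(2mV₀)/ℏ = 2.11 × √(17.80) = 8.902.
The even/odd transcendental equations gain one root per π/2 in z₀, giving N = 1 + ⌊2z₀/π⌋ = 1 + ⌊5.667⌋ = 6.

N = 6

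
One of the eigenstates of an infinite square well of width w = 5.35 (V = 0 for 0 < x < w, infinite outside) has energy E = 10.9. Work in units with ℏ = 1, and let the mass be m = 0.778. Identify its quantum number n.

n = 7

From E_n = n²π²ℏ²/(2mw²) invert to n = √(2mw²E)/(πℏ).
n = (5.35/π) × √(2 × 0.778 × 10.9) = 7.013 → n = 7.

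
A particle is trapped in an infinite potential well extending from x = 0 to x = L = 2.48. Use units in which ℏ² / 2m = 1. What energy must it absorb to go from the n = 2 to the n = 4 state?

E_n = n²π²ℏ²/(2mL²), so ΔE = (4² − 2²) π²ℏ²/(2mL²).
ΔE = 12 × π² / (2 × 0.5 × 2.48²) = 19.26.

ΔE = 19.3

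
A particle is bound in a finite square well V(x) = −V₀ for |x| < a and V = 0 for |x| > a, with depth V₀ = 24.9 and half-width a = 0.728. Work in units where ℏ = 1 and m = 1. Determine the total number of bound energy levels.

The dimensionless depth is z₀ = a√(2mV₀)/ℏ = 0.728 × √(49.80) = 5.137.
A new bound state (alternating even/odd) appears each time z₀ passes a multiple of π/2, so N = ⌊2z₀/π⌋ + 1 = ⌊3.271⌋ + 1 = 4.

N = 4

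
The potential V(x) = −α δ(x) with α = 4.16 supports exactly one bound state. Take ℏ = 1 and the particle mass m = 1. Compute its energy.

E = -8.65

For x ≠ 0 the bound state is ψ ∝ e^{−κ|x|}; integrating the TISE across the delta gives the cusp condition 2κ = 2mα/ℏ², so κ = 4.160.
Then E = −ℏ²κ²/(2m) = −mα²/(2ℏ²) = -8.653.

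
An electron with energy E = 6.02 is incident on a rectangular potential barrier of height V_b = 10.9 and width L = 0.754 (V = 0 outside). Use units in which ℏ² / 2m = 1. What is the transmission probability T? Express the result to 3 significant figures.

E < V_b: inside the barrier ψ ∝ e^{±κx} with κ = √(2m(V_b − E))/ℏ = 2.209.
κL = 1.666, sinh(κL) = 2.550.
Matching ψ, ψ′ at both faces gives T = [1 + V_b² sinh²(κL) / (4E(V_b − E))]⁻¹ = 1/7.574 = 0.132.

T = 0.132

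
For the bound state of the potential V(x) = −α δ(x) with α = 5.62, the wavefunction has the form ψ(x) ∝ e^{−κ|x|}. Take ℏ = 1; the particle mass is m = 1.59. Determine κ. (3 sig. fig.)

κ = 8.94

Integrating the TISE across x = 0 gives the cusp condition ψ'(0⁺) − ψ'(0⁻) = −(2mα/ℏ²)ψ(0).
With ψ ∝ e^{−κ|x|} this yields −2κ = −2mα/ℏ², so κ = mα/ℏ² = 8.936.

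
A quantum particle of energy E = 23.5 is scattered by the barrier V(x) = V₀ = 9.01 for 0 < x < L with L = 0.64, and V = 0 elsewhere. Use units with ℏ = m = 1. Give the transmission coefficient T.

E > V₀: inside the barrier k₂ = √(2m(E − V₀))/ℏ = 5.383, k₂L = 3.445.
Matching at both interfaces gives T⁻¹ = 1 + V₀² sin²(k₂L) / [4E(E − V₀)] = 1.005, hence T = 0.995.

T = 0.995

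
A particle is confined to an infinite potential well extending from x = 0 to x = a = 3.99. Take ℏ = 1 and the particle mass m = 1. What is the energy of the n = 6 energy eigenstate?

Requiring ψ(0) = ψ(a) = 0 quantises k = nπ/a, hence E_n = ℏ²k²/2m = n²π²ℏ²/(2ma²).
E_6 = 6² × π² / (2 × 1 × 3.99²) = 11.16.

E = 11.2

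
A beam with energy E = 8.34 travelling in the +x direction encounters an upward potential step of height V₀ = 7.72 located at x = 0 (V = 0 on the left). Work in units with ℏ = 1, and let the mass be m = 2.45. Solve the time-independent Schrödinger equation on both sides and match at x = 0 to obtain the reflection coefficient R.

R = 0.327

The wavenumbers are k₁ = √(2mE)/ℏ = 6.393 on the left and k₂ = √(2m(E − V₀))/ℏ = 1.743 on the right.
Continuity of ψ and ψ′ at the step yields the reflection amplitude r = (k₁ − k₂)/(k₁ + k₂) = 0.5715; thus R = |r|² = 0.3266, T = 0.6734.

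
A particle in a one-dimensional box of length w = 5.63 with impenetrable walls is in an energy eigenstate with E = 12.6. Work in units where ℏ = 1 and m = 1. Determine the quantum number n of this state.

n = 9

From E_n = n²π²ℏ²/(2mw²) invert to n = √(2mw²E)/(πℏ).
n = (5.63/π) × √(2 × 1 × 12.6) = 8.996 → n = 9.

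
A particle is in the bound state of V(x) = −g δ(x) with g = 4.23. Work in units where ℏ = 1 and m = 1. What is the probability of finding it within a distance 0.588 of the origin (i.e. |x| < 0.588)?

The normalised bound state is ψ = √κ e^{−κ|x|} with κ = mg/ℏ² = 4.230.
P(|x| < d) = ∫_{−d}^{d} κ e^{−2κ|x|} dx = 1 − e^{−2κd} = 1 − e^{−4.974} = 0.9931.

P = 0.993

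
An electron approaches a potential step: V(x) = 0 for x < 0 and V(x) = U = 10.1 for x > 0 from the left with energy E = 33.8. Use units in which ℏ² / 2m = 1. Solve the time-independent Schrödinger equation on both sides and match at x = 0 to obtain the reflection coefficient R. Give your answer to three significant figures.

R = 0.00783

The wavenumbers are k₁ = √(2mE)/ℏ = 5.814 on the left and k₂ = √(2m(E − U))/ℏ = 4.868 on the right.
Matching ψ and ψ′ at x = 0 gives r = (k₁ − k₂)/(k₁ + k₂), so R = r² = 0.007835 and T = 1 − R = 0.9922.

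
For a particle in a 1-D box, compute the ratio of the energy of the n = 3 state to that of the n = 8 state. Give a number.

0.140625

Since E_n ∝ n², the ratio is (3/8)² = 0.140625.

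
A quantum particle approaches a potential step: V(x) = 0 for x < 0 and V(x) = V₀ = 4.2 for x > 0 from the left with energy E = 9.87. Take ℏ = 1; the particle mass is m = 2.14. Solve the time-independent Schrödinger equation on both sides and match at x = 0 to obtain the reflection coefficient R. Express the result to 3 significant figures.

R = 0.0190

The wavenumbers are k₁ = √(2mE)/ℏ = 6.500 on the left and k₂ = √(2m(E − V₀))/ℏ = 4.926 on the right.
Continuity of ψ and ψ′ at the step yields the reflection amplitude r = (k₁ − k₂)/(k₁ + k₂) = 0.1377; thus R = |r|² = 0.01896, T = 0.9810.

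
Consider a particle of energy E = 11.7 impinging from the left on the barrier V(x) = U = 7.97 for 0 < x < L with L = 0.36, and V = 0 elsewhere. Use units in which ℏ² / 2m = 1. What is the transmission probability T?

T = 0.870

E > U: inside the barrier k₂ = √(2m(E − U))/ℏ = 1.931, k₂L = 0.6953.
T = [1 + U² sin²(k₂L) / (4E(E − U))]⁻¹ = 1/1.149 = 0.870.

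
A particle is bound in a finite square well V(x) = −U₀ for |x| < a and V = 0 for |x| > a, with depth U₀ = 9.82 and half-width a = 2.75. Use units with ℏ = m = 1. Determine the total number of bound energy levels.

N = 8

Define the well-strength parameter z₀ = (a/ℏ)√(2mU₀) = 2.75 × √(2·1·9.82) = 12.19.
A new bound state (alternating even/odd) appears each time z₀ passes a multiple of π/2, so N = ⌊2z₀/π⌋ + 1 = ⌊7.759⌋ + 1 = 8.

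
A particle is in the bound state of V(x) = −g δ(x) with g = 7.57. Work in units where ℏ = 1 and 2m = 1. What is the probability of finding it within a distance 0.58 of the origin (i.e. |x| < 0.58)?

The normalised bound state is ψ = √κ e^{−κ|x|} with κ = mg/ℏ² = 3.785.
P(|x| < d) = ∫_{−d}^{d} κ e^{−2κ|x|} dx = 1 − e^{−2κd} = 1 − e^{−4.391} = 0.9876.

P = 0.988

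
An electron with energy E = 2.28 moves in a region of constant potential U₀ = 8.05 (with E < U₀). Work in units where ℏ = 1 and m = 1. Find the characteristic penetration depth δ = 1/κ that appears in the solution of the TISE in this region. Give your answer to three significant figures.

Since E < U₀ the TISE in this region is ψ'' = κ²ψ with κ = √(2m(U₀ − E))/ℏ.
κ = √(2 × 1 × 5.77) = 3.397. The penetration depth is δ = 1/κ = 0.294.

δ = 0.294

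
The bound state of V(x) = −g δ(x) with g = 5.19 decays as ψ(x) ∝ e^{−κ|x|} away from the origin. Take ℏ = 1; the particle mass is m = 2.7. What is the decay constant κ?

κ = 14.0

Integrate −(ℏ²/2m)ψ'' − gδ(x)ψ = Eψ from −ε to +ε: the ψ'' term gives ψ'(0⁺) − ψ'(0⁻) and the δ term gives −(2mg/ℏ²)ψ(0).
With ψ ∝ e^{−κ|x|} this yields −2κ = −2mg/ℏ², so κ = mg/ℏ² = 14.01.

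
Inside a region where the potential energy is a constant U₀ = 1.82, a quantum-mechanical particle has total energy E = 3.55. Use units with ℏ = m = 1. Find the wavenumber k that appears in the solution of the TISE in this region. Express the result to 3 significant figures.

With E > U₀ the solution is oscillatory, ψ ∝ e^{±ikx} with k = √(2m(E − U₀))/ℏ.
k = √(2 × 1 × 1.73) = 1.860.

k = 1.86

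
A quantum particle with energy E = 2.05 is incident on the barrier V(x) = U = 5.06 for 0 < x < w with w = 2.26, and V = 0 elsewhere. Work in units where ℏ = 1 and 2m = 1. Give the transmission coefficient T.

T = 0.00151

E < U: inside the barrier ψ ∝ e^{±κx} with κ = √(2m(U − E))/ℏ = 1.735.
κw = 3.921, sinh(κw) = 25.21.
Matching ψ, ψ′ at both faces gives T = [1 + U² sinh²(κw) / (4E(U − E))]⁻¹ = 1/660.5 = 0.00151.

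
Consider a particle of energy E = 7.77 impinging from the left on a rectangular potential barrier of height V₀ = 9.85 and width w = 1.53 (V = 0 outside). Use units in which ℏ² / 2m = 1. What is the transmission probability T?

Since E < V₀ the interior solution is evanescent with decay constant κ = √(2m(V₀ − E))/ℏ = 1.442.
κw = 2.207, sinh(κw) = 4.487.
The exact tunnelling result is T⁻¹ = 1 + V₀² sinh²(κw) / [4E(V₀ − E)] = 31.22, so T = 0.0320.

T = 0.0320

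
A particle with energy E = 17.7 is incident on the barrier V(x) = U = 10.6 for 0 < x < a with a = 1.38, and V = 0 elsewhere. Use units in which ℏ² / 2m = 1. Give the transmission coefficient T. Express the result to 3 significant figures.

T = 0.945

E > U: inside the barrier k₂ = √(2m(E − U))/ℏ = 2.665, k₂a = 3.677.
Matching at both interfaces gives T⁻¹ = 1 + U² sin²(k₂a) / [4E(E − U)] = 1.058, hence T = 0.945.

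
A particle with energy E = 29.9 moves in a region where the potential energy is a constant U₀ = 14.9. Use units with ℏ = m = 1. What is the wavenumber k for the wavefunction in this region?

k = 5.48

With E > U₀ the solution is oscillatory, ψ ∝ e^{±ikx} with k = √(2m(E − U₀))/ℏ.
k = √(2 × 1 × 15) = 5.477.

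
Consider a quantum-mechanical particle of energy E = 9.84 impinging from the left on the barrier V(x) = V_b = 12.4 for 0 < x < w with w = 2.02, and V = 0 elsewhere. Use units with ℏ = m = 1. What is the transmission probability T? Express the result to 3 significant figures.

T = 0.000281

Since E < V_b the interior solution is evanescent with decay constant κ = √(2m(V_b − E))/ℏ = 2.263.
κw = 4.571, sinh(κw) = 48.30.
Matching ψ, ψ′ at both faces gives T = [1 + V_b² sinh²(κw) / (4E(V_b − E))]⁻¹ = 1/3561 = 0.000281.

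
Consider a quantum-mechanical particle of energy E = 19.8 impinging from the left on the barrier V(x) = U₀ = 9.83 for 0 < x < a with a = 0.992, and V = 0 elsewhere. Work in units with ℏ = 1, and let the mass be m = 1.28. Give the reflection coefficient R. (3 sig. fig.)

R = 0.101

Above the barrier the interior wavenumber is k₂ = √(2m(E − U₀))/ℏ = 5.052, giving phase k₂a = 5.012.
Matching at both interfaces gives T⁻¹ = 1 + U₀² sin²(k₂a) / [4E(E − U₀)] = 1.112, hence T = 0.899.
R = 1 − T = 0.101.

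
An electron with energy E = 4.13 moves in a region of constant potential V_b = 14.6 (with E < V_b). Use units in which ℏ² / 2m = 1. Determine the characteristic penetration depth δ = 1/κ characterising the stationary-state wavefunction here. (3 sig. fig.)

δ = 0.309

Since E < V_b the TISE in this region is ψ'' = κ²ψ with κ = √(2m(V_b − E))/ℏ.
κ = √(2 × 0.5 × 10.47) = 3.236. The penetration depth is δ = 1/κ = 0.309.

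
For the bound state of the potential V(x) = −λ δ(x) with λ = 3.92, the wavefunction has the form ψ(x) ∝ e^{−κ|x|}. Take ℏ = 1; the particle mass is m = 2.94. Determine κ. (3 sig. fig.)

κ = 11.5

Integrating the TISE across x = 0 gives the cusp condition ψ'(0⁺) − ψ'(0⁻) = −(2mλ/ℏ²)ψ(0).
With ψ ∝ e^{−κ|x|} this yields −2κ = −2mλ/ℏ², so κ = mλ/ℏ² = 11.52.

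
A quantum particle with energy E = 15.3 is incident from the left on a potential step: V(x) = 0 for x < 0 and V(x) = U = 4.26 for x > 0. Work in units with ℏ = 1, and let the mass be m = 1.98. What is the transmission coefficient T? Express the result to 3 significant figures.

On each side the TISE gives plane waves with k = √(2m(E − V))/ℏ: k₁ = √(2·1.98·15.3) = 7.784, k₂ = √(2·1.98·11.04) = 6.612.
Matching ψ and ψ′ at x = 0 gives r = (k₁ − k₂)/(k₁ + k₂), so R = r² = 0.006626 and T = 1 − R = 0.9934.

T = 0.993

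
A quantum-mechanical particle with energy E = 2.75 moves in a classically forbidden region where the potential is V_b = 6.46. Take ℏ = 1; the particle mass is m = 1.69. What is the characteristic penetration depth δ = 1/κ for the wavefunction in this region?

δ = 0.282

Since E < V_b the TISE in this region is ψ'' = κ²ψ with κ = √(2m(V_b − E))/ℏ.
κ = √(2 × 1.69 × 3.71) = 3.541. The penetration depth is δ = 1/κ = 0.282.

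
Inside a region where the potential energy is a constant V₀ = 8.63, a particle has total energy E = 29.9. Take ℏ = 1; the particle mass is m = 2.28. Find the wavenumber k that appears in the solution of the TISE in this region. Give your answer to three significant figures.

With E > V₀ the solution is oscillatory, ψ ∝ e^{±ikx} with k = √(2m(E − V₀))/ℏ.
k = √(2 × 2.28 × 21.27) = 9.848.

k = 9.85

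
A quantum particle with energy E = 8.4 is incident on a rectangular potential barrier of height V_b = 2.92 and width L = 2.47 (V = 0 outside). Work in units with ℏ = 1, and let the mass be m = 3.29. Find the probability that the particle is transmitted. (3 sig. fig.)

Above the barrier the interior wavenumber is k₂ = √(2m(E − V_b))/ℏ = 6.005, giving phase k₂L = 14.83.
T = [1 + V_b² sin²(k₂L) / (4E(E − V_b))]⁻¹ = 1/1.027 = 0.973.

T = 0.973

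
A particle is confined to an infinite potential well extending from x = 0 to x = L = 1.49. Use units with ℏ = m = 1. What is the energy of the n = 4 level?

The infinite-well eigenfunctions ψ_n = √(2/L) sin(nπx/L) vanish at both walls, giving E_n = n²π²ℏ²/(2mL²).
E_4 = 4² × π² / (2 × 1 × 1.49²) = 35.56.

E = 35.6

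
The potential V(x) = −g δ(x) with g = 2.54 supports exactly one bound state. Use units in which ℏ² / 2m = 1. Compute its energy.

The bound state is ψ(x) = √κ e^{−κ|x|}. The derivative jump ψ'(0⁺) − ψ'(0⁻) = −(2mg/ℏ²)ψ(0) fixes κ = mg/ℏ² = 1.270.
Then E = −ℏ²κ²/(2m) = −mg²/(2ℏ²) = -1.613.

E = -1.61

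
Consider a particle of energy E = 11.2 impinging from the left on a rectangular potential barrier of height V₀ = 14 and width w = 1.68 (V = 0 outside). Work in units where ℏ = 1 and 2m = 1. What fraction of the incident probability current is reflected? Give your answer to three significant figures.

R = 0.991

E < V₀: inside the barrier ψ ∝ e^{±κx} with κ = √(2m(V₀ − E))/ℏ = 1.673.
κw = 2.811, sinh(κw) = 8.285.
The exact tunnelling result is T⁻¹ = 1 + V₀² sinh²(κw) / [4E(V₀ − E)] = 108.2, so T = 0.00924.
R = 1 − T = 0.991.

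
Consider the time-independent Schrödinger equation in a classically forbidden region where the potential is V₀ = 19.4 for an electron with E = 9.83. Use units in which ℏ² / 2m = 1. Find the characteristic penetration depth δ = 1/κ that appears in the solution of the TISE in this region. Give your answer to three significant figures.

Since E < V₀ the TISE in this region is ψ'' = κ²ψ with κ = √(2m(V₀ − E))/ℏ.
κ = √(2 × 0.5 × 9.57) = 3.094. The penetration depth is δ = 1/κ = 0.323.

δ = 0.323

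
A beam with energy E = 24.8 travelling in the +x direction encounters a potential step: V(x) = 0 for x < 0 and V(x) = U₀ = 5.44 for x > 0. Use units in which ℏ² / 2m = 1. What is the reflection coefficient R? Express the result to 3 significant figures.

R = 0.00382

The wavenumbers are k₁ = √(2mE)/ℏ = 4.980 on the left and k₂ = √(2m(E − U₀))/ℏ = 4.400 on the right.
Matching ψ and ψ′ at x = 0 gives r = (k₁ − k₂)/(k₁ + k₂), so R = r² = 0.003823 and T = 1 − R = 0.9962.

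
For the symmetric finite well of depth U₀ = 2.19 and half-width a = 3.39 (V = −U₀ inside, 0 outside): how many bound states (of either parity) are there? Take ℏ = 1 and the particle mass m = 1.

Define the well-strength parameter z₀ = (a/ℏ)√(2mU₀) = 3.39 × √(2·1·2.19) = 7.095.
The even/odd transcendental equations gain one root per π/2 in z₀, giving N = 1 + ⌊2z₀/π⌋ = 1 + ⌊4.517⌋ = 5.

N = 5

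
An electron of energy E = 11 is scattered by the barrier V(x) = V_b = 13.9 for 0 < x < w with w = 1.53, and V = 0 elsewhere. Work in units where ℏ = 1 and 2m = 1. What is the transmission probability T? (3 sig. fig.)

T = 0.0144

Since E < V_b the interior solution is evanescent with decay constant κ = √(2m(V_b − E))/ℏ = 1.703.
κw = 2.605, sinh(κw) = 6.732.
The exact tunnelling result is T⁻¹ = 1 + V_b² sinh²(κw) / [4E(V_b − E)] = 69.62, so T = 0.0144.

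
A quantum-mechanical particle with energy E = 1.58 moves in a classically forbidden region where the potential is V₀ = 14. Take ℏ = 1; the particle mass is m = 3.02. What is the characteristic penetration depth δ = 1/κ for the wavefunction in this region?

δ = 0.115

Since E < V₀ the TISE in this region is ψ'' = κ²ψ with κ = √(2m(V₀ − E))/ℏ.
κ = √(2 × 3.02 × 12.42) = 8.661. The penetration depth is δ = 1/κ = 0.115.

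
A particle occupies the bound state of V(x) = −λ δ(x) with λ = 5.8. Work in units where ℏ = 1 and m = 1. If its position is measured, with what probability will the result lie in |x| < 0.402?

The normalised bound state is ψ = √κ e^{−κ|x|} with κ = mλ/ℏ² = 5.800.
P(|x| < d) = ∫_{−d}^{d} κ e^{−2κ|x|} dx = 1 − e^{−2κd} = 1 − e^{−4.663} = 0.9906.

P = 0.991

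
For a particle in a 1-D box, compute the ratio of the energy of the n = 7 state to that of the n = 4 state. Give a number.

3.0625

Since E_n ∝ n², the ratio is (7/4)² = 3.0625.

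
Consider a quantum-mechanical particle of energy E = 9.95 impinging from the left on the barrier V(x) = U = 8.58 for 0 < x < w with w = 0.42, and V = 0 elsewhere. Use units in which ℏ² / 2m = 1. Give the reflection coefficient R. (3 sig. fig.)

E > U: inside the barrier k₂ = √(2m(E − U))/ℏ = 1.170, k₂w = 0.4916.
T = [1 + U² sin²(k₂w) / (4E(E − U))]⁻¹ = 1/1.301 = 0.769.
R = 1 − T = 0.231.

R = 0.231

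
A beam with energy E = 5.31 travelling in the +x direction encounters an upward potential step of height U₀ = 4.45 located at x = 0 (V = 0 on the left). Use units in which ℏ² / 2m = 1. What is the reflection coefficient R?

On each side the TISE gives plane waves with k = √(2m(E − V))/ℏ: k₁ = √(2·½·5.31) = 2.304, k₂ = √(2·½·0.86) = 0.9274.
Matching ψ and ψ′ at x = 0 gives r = (k₁ − k₂)/(k₁ + k₂), so R = r² = 0.1815 and T = 1 − R = 0.8185.

R = 0.182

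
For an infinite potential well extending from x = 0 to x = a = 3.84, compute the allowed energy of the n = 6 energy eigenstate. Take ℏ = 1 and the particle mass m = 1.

E = 12.0

Requiring ψ(0) = ψ(a) = 0 quantises k = nπ/a, hence E_n = ℏ²k²/2m = n²π²ℏ²/(2ma²).
E_6 = 6² × π² / (2 × 1 × 3.84²) = 12.05.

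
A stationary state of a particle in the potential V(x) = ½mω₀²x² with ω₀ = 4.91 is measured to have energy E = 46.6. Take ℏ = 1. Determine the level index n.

n = 9

Invert E_n = (n + ½)ℏω₀: n = E/ℏω₀ − ½ = 8.991, so n = 9.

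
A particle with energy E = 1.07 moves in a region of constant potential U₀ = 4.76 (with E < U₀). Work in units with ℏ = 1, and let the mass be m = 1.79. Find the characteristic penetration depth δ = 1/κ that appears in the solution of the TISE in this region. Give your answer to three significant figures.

Since E < U₀ the TISE in this region is ψ'' = κ²ψ with κ = √(2m(U₀ − E))/ℏ.
κ = √(2 × 1.79 × 3.69) = 3.635. The penetration depth is δ = 1/κ = 0.275.

δ = 0.275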